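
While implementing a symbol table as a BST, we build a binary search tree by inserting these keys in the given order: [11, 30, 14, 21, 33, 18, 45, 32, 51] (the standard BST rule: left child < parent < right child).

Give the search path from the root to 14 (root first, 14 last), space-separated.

11 30 14

11: root
30: right child of 11 (depth 1)
14: left child of 30 (depth 2)
21: right child of 14 (depth 3)
33: right child of 30 (depth 2)
18: left child of 21 (depth 4)
45: right child of 33 (depth 3)
32: left child of 33 (depth 3)
51: right child of 45 (depth 4)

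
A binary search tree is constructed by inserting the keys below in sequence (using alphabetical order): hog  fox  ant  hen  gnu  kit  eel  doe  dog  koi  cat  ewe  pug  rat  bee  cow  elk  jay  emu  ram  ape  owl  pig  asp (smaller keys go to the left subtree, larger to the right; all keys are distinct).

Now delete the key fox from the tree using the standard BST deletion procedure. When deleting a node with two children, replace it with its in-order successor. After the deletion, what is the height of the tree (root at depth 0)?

Resulting structure (node: left, right):
  hog: L=fox, R=kit
  fox: L=ant, R=hen
  ant: L=–, R=eel
  hen: L=gnu, R=–
  gnu: L=–, R=–
  kit: L=jay, R=koi
  eel: L=doe, R=ewe
  doe: L=cat, R=dog
  dog: L=–, R=–
  koi: L=–, R=pug
  cat: L=bee, R=cow
  ewe: L=elk, R=–
  pug: L=owl, R=rat
  rat: L=ram, R=–
  bee: L=ape, R=–
  cow: L=–, R=–
  elk: L=–, R=emu
  jay: L=–, R=–
  emu: L=–, R=–
  ram: L=–, R=–
  ape: L=–, R=asp
  owl: L=–, R=pig
  pig: L=–, R=–
  asp: L=–, R=–

Delete fox (two children — replace with in-order successor).
After deletion, deepest node is asp at depth 8.

8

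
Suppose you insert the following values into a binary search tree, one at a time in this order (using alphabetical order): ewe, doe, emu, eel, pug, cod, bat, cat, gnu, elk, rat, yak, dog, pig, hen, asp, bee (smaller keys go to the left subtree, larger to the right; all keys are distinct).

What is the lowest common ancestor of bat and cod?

ewe: root
doe: left child of ewe (depth 1)
emu: right child of doe (depth 2)
eel: left child of emu (depth 3)
pug: right child of ewe (depth 1)
cod: left child of doe (depth 2)
bat: left child of cod (depth 3)
cat: right child of bat (depth 4)
gnu: left child of pug (depth 2)
elk: right child of eel (depth 4)
rat: right child of pug (depth 2)
yak: right child of rat (depth 3)
dog: left child of eel (depth 4)
pig: right child of gnu (depth 3)
hen: left child of pig (depth 4)
asp: left child of bat (depth 4)
bee: left child of cat (depth 5)

Path to bat: ewe → doe → cod → bat
Path to cod: ewe → doe → cod
cod lies on both paths and is an ancestor of the other node.

cod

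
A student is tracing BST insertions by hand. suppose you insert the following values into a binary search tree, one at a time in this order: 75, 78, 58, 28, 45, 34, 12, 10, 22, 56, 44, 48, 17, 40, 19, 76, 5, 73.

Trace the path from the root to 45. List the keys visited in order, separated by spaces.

Insert 75: tree is empty, so 75 becomes the root.
Insert 78: 78 > 75 → go right. Place as right child of 75.
Insert 58: 58 < 75 → go left. Place as left child of 75.
Insert 28: 28 < 75 → go left; 28 < 58 → go left. Place as left child of 58.
Insert 45: 45 < 75 → go left; 45 < 58 → go left; 45 > 28 → go right. Place as right child of 28.
Insert 34: 34 < 75 → go left; 34 < 58 → go left; 34 > 28 → go right; 34 < 45 → go left. Place as left child of 45.
Insert 12: 12 < 75 → go left; 12 < 58 → go left; 12 < 28 → go left. Place as left child of 28.
Insert 10: 10 < 75 → go left; 10 < 58 → go left; 10 < 28 → go left; 10 < 12 → go left. Place as left child of 12.
Insert 22: 22 < 75 → go left; 22 < 58 → go left; 22 < 28 → go left; 22 > 12 → go right. Place as right child of 12.
Insert 56: 56 < 75 → go left; 56 < 58 → go left; 56 > 28 → go right; 56 > 45 → go right. Place as right child of 45.
Insert 44: 44 < 75 → go left; 44 < 58 → go left; 44 > 28 → go right; 44 < 45 → go left; 44 > 34 → go right. Place as right child of 34.
Insert 48: 48 < 75 → go left; 48 < 58 → go left; 48 > 28 → go right; 48 > 45 → go right; 48 < 56 → go left. Place as left child of 56.
Insert 17: 17 < 75 → go left; 17 < 58 → go left; 17 < 28 → go left; 17 > 12 → go right; 17 < 22 → go left. Place as left child of 22.
Insert 40: 40 < 75 → go left; 40 < 58 → go left; 40 > 28 → go right; 40 < 45 → go left; 40 > 34 → go right; 40 < 44 → go left. Place as left child of 44.
Insert 19: 19 < 75 → go left; 19 < 58 → go left; 19 < 28 → go left; 19 > 12 → go right; 19 < 22 → go left; 19 > 17 → go right. Place as right child of 17.
Insert 76: 76 > 75 → go right; 76 < 78 → go left. Place as left child of 78.
Insert 5: 5 < 75 → go left; 5 < 58 → go left; 5 < 28 → go left; 5 < 12 → go left; 5 < 10 → go left. Place as left child of 10.
Insert 73: 73 < 75 → go left; 73 > 58 → go right. Place as right child of 58.

75 58 28 45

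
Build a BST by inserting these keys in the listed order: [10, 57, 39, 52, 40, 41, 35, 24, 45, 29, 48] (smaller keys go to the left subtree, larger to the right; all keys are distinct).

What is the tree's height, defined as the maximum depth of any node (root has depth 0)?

10: root
57: right child of 10 (depth 1)
39: left child of 57 (depth 2)
52: right child of 39 (depth 3)
40: left child of 52 (depth 4)
41: right child of 40 (depth 5)
35: left child of 39 (depth 3)
24: left child of 35 (depth 4)
45: right child of 41 (depth 6)
29: right child of 24 (depth 5)
48: right child of 45 (depth 7)

The deepest node is 48 at depth 7.

7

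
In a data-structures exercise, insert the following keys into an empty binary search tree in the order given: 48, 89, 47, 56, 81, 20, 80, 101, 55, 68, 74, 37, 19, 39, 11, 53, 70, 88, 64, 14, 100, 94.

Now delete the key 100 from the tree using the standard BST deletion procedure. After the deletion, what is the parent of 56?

48: root
89: right child of 48 (depth 1)
47: left child of 48 (depth 1)
56: left child of 89 (depth 2)
81: right child of 56 (depth 3)
20: left child of 47 (depth 2)
80: left child of 81 (depth 4)
101: right child of 89 (depth 2)
55: left child of 56 (depth 3)
68: left child of 80 (depth 5)
74: right child of 68 (depth 6)
37: right child of 20 (depth 3)
19: left child of 20 (depth 3)
39: right child of 37 (depth 4)
11: left child of 19 (depth 4)
53: left child of 55 (depth 4)
70: left child of 74 (depth 7)
88: right child of 81 (depth 4)
64: left child of 68 (depth 6)
14: right child of 11 (depth 5)
100: left child of 101 (depth 3)
94: left child of 100 (depth 4)

Delete 100 (at most one child — splice it out).
After deletion, 56's parent is 89.

89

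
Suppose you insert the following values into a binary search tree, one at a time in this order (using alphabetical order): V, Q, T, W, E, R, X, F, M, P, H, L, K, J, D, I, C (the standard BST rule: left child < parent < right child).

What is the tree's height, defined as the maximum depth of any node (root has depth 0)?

Insert V: tree is empty, so V becomes the root.
Insert Q: Q < V → go left. Place as left child of V.
Insert T: T < V → go left; T > Q → go right. Place as right child of Q.
Insert W: W > V → go right. Place as right child of V.
Insert E: E < V → go left; E < Q → go left. Place as left child of Q.
Insert R: R < V → go left; R > Q → go right; R < T → go left. Place as left child of T.
Insert X: X > V → go right; X > W → go right. Place as right child of W.
Insert F: F < V → go left; F < Q → go left; F > E → go right. Place as right child of E.
Insert M: M < V → go left; M < Q → go left; M > E → go right; M > F → go right. Place as right child of F.
Insert P: P < V → go left; P < Q → go left; P > E → go right; P > F → go right; P > M → go right. Place as right child of M.
Insert H: H < V → go left; H < Q → go left; H > E → go right; H > F → go right; H < M → go left. Place as left child of M.
Insert L: L < V → go left; L < Q → go left; L > E → go right; L > F → go right; L < M → go left; L > H → go right. Place as right child of H.
Insert K: K < V → go left; K < Q → go left; K > E → go right; K > F → go right; K < M → go left; K > H → go right; K < L → go left. Place as left child of L.
Insert J: J < V → go left; J < Q → go left; J > E → go right; J > F → go right; J < M → go left; J > H → go right; J < L → go left; J < K → go left. Place as left child of K.
Insert D: D < V → go left; D < Q → go left; D < E → go left. Place as left child of E.
Insert I: I < V → go left; I < Q → go left; I > E → go right; I > F → go right; I < M → go left; I > H → go right; I < L → go left; I < K → go left; I < J → go left. Place as left child of J.
Insert C: C < V → go left; C < Q → go left; C < E → go left; C < D → go left. Place as left child of D.

The deepest node is I at depth 9.

9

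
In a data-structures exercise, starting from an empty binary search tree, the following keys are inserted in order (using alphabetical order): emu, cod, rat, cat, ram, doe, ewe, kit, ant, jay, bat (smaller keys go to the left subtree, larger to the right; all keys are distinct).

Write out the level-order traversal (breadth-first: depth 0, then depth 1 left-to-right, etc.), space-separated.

Insert emu: tree is empty, so emu becomes the root.
Insert cod: cod < emu → go left. Place as left child of emu.
Insert rat: rat > emu → go right. Place as right child of emu.
Insert cat: cat < emu → go left; cat < cod → go left. Place as left child of cod.
Insert ram: ram > emu → go right; ram < rat → go left. Place as left child of rat.
Insert doe: doe < emu → go left; doe > cod → go right. Place as right child of cod.
Insert ewe: ewe > emu → go right; ewe < rat → go left; ewe < ram → go left. Place as left child of ram.
Insert kit: kit > emu → go right; kit < rat → go left; kit < ram → go left; kit > ewe → go right. Place as right child of ewe.
Insert ant: ant < emu → go left; ant < cod → go left; ant < cat → go left. Place as left child of cat.
Insert jay: jay > emu → go right; jay < rat → go left; jay < ram → go left; jay > ewe → go right; jay < kit → go left. Place as left child of kit.
Insert bat: bat < emu → go left; bat < cod → go left; bat < cat → go left; bat > ant → go right. Place as right child of ant.

emu cod rat cat doe ram ant ewe bat kit jay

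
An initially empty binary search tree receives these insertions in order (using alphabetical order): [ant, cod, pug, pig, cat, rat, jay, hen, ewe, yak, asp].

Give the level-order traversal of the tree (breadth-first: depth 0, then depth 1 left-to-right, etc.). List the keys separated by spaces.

ant cod cat pug asp pig rat jay yak hen ewe

ant: root
cod: right child of ant (depth 1)
pug: right child of cod (depth 2)
pig: left child of pug (depth 3)
cat: left child of cod (depth 2)
rat: right child of pug (depth 3)
jay: left child of pig (depth 4)
hen: left child of jay (depth 5)
ewe: left child of hen (depth 6)
yak: right child of rat (depth 4)
asp: left child of cat (depth 3)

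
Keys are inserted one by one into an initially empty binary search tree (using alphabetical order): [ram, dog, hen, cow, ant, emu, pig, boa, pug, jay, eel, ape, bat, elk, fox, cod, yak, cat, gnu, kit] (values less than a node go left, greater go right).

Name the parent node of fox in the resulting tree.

emu

Insert ram: tree is empty, so ram becomes the root.
Insert dog: dog < ram → go left. Place as left child of ram.
Insert hen: hen < ram → go left; hen > dog → go right. Place as right child of dog.
Insert cow: cow < ram → go left; cow < dog → go left. Place as left child of dog.
Insert ant: ant < ram → go left; ant < dog → go left; ant < cow → go left. Place as left child of cow.
Insert emu: emu < ram → go left; emu > dog → go right; emu < hen → go left. Place as left child of hen.
Insert pig: pig < ram → go left; pig > dog → go right; pig > hen → go right. Place as right child of hen.
Insert boa: boa < ram → go left; boa < dog → go left; boa < cow → go left; boa > ant → go right. Place as right child of ant.
Insert pug: pug < ram → go left; pug > dog → go right; pug > hen → go right; pug > pig → go right. Place as right child of pig.
Insert jay: jay < ram → go left; jay > dog → go right; jay > hen → go right; jay < pig → go left. Place as left child of pig.
Insert eel: eel < ram → go left; eel > dog → go right; eel < hen → go left; eel < emu → go left. Place as left child of emu.
Insert ape: ape < ram → go left; ape < dog → go left; ape < cow → go left; ape > ant → go right; ape < boa → go left. Place as left child of boa.
Insert bat: bat < ram → go left; bat < dog → go left; bat < cow → go left; bat > ant → go right; bat < boa → go left; bat > ape → go right. Place as right child of ape.
Insert elk: elk < ram → go left; elk > dog → go right; elk < hen → go left; elk < emu → go left; elk > eel → go right. Place as right child of eel.
Insert fox: fox < ram → go left; fox > dog → go right; fox < hen → go left; fox > emu → go right. Place as right child of emu.
Insert cod: cod < ram → go left; cod < dog → go left; cod < cow → go left; cod > ant → go right; cod > boa → go right. Place as right child of boa.
Insert yak: yak > ram → go right. Place as right child of ram.
Insert cat: cat < ram → go left; cat < dog → go left; cat < cow → go left; cat > ant → go right; cat > boa → go right; cat < cod → go left. Place as left child of cod.
Insert gnu: gnu < ram → go left; gnu > dog → go right; gnu < hen → go left; gnu > emu → go right; gnu > fox → go right. Place as right child of fox.
Insert kit: kit < ram → go left; kit > dog → go right; kit > hen → go right; kit < pig → go left; kit > jay → go right. Place as right child of jay.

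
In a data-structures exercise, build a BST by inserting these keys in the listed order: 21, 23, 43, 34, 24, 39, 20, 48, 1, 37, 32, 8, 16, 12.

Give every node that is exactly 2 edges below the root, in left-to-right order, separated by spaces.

1 43

21: root
23: right child of 21 (depth 1)
43: right child of 23 (depth 2)
34: left child of 43 (depth 3)
24: left child of 34 (depth 4)
39: right child of 34 (depth 4)
20: left child of 21 (depth 1)
48: right child of 43 (depth 3)
1: left child of 20 (depth 2)
37: left child of 39 (depth 5)
32: right child of 24 (depth 5)
8: right child of 1 (depth 3)
16: right child of 8 (depth 4)
12: left child of 16 (depth 5)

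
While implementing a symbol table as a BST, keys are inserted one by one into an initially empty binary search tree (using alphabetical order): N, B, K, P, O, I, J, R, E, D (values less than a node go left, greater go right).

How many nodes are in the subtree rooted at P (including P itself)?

N: root
B: left child of N (depth 1)
K: right child of B (depth 2)
P: right child of N (depth 1)
O: left child of P (depth 2)
I: left child of K (depth 3)
J: right child of I (depth 4)
R: right child of P (depth 2)
E: left child of I (depth 4)
D: left child of E (depth 5)

Subtree rooted at P contains: P, O, R — 3 nodes.

3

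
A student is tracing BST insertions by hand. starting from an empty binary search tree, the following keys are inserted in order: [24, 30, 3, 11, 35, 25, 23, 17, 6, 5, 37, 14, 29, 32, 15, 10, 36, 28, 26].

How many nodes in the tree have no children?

6

24: root
30: right child of 24 (depth 1)
3: left child of 24 (depth 1)
11: right child of 3 (depth 2)
35: right child of 30 (depth 2)
25: left child of 30 (depth 2)
23: right child of 11 (depth 3)
17: left child of 23 (depth 4)
6: left child of 11 (depth 3)
5: left child of 6 (depth 4)
37: right child of 35 (depth 3)
14: left child of 17 (depth 5)
29: right child of 25 (depth 3)
32: left child of 35 (depth 3)
15: right child of 14 (depth 6)
10: right child of 6 (depth 4)
36: left child of 37 (depth 4)
28: left child of 29 (depth 4)
26: left child of 28 (depth 5)

Leaves: 5, 10, 15, 26, 32, 36 — 6 in total.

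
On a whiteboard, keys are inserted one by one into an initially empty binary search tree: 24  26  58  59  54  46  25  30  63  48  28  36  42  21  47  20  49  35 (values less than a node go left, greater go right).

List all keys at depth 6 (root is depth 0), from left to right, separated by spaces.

28 36 47 49

24: root
26: right child of 24 (depth 1)
58: right child of 26 (depth 2)
59: right child of 58 (depth 3)
54: left child of 58 (depth 3)
46: left child of 54 (depth 4)
25: left child of 26 (depth 2)
30: left child of 46 (depth 5)
63: right child of 59 (depth 4)
48: right child of 46 (depth 5)
28: left child of 30 (depth 6)
36: right child of 30 (depth 6)
42: right child of 36 (depth 7)
21: left child of 24 (depth 1)
47: left child of 48 (depth 6)
20: left child of 21 (depth 2)
49: right child of 48 (depth 6)
35: left child of 36 (depth 7)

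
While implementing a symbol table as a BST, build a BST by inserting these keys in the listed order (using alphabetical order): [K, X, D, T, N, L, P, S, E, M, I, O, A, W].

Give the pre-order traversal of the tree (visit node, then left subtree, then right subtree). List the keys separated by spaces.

K D A E I X T N L M P O S W

Resulting structure (node: left, right):
  K: L=D, R=X
  X: L=T, R=–
  D: L=A, R=E
  T: L=N, R=W
  N: L=L, R=P
  L: L=–, R=M
  P: L=O, R=S
  S: L=–, R=–
  E: L=–, R=I
  M: L=–, R=–
  I: L=–, R=–
  O: L=–, R=–
  A: L=–, R=–
  W: L=–, R=–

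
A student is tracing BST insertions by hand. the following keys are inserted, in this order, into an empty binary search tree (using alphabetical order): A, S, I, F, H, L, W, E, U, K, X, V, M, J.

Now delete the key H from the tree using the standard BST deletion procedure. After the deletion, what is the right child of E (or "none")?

none

A: root
S: right child of A (depth 1)
I: left child of S (depth 2)
F: left child of I (depth 3)
H: right child of F (depth 4)
L: right child of I (depth 3)
W: right child of S (depth 2)
E: left child of F (depth 4)
U: left child of W (depth 3)
K: left child of L (depth 4)
X: right child of W (depth 3)
V: right child of U (depth 4)
M: right child of L (depth 4)
J: left child of K (depth 5)

Delete H (at most one child — splice it out).
After deletion, E's right child: none.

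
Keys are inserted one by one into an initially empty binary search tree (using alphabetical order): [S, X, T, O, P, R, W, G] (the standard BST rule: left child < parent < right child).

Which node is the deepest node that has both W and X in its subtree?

X

Insert S: tree is empty, so S becomes the root.
Insert X: X > S → go right. Place as right child of S.
Insert T: T > S → go right; T < X → go left. Place as left child of X.
Insert O: O < S → go left. Place as left child of S.
Insert P: P < S → go left; P > O → go right. Place as right child of O.
Insert R: R < S → go left; R > O → go right; R > P → go right. Place as right child of P.
Insert W: W > S → go right; W < X → go left; W > T → go right. Place as right child of T.
Insert G: G < S → go left; G < O → go left. Place as left child of O.

Path to W: S → X → T → W
Path to X: S → X
X lies on both paths and is an ancestor of the other node.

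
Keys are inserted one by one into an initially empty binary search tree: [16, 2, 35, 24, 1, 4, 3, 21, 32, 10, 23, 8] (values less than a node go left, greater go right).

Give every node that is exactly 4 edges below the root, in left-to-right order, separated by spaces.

8 23

16: root
2: left child of 16 (depth 1)
35: right child of 16 (depth 1)
24: left child of 35 (depth 2)
1: left child of 2 (depth 2)
4: right child of 2 (depth 2)
3: left child of 4 (depth 3)
21: left child of 24 (depth 3)
32: right child of 24 (depth 3)
10: right child of 4 (depth 3)
23: right child of 21 (depth 4)
8: left child of 10 (depth 4)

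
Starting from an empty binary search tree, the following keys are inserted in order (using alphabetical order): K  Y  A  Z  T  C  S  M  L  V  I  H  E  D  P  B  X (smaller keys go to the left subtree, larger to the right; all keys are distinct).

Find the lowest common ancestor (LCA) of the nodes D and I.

Insert K: tree is empty, so K becomes the root.
Insert Y: Y > K → go right. Place as right child of K.
Insert A: A < K → go left. Place as left child of K.
Insert Z: Z > K → go right; Z > Y → go right. Place as right child of Y.
Insert T: T > K → go right; T < Y → go left. Place as left child of Y.
Insert C: C < K → go left; C > A → go right. Place as right child of A.
Insert S: S > K → go right; S < Y → go left; S < T → go left. Place as left child of T.
Insert M: M > K → go right; M < Y → go left; M < T → go left; M < S → go left. Place as left child of S.
Insert L: L > K → go right; L < Y → go left; L < T → go left; L < S → go left; L < M → go left. Place as left child of M.
Insert V: V > K → go right; V < Y → go left; V > T → go right. Place as right child of T.
Insert I: I < K → go left; I > A → go right; I > C → go right. Place as right child of C.
Insert H: H < K → go left; H > A → go right; H > C → go right; H < I → go left. Place as left child of I.
Insert E: E < K → go left; E > A → go right; E > C → go right; E < I → go left; E < H → go left. Place as left child of H.
Insert D: D < K → go left; D > A → go right; D > C → go right; D < I → go left; D < H → go left; D < E → go left. Place as left child of E.
Insert P: P > K → go right; P < Y → go left; P < T → go left; P < S → go left; P > M → go right. Place as right child of M.
Insert B: B < K → go left; B > A → go right; B < C → go left. Place as left child of C.
Insert X: X > K → go right; X < Y → go left; X > T → go right; X > V → go right. Place as right child of V.

Path to D: K → A → C → I → H → E → D
Path to I: K → A → C → I
I lies on both paths and is an ancestor of the other node.

I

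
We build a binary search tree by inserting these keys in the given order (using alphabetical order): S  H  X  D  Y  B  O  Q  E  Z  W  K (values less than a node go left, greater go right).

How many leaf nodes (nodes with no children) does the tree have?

6

Resulting structure (node: left, right):
  S: L=H, R=X
  H: L=D, R=O
  X: L=W, R=Y
  D: L=B, R=E
  Y: L=–, R=Z
  B: L=–, R=–
  O: L=K, R=Q
  Q: L=–, R=–
  E: L=–, R=–
  Z: L=–, R=–
  W: L=–, R=–
  K: L=–, R=–

Leaves: B, E, K, Q, W, Z — 6 in total.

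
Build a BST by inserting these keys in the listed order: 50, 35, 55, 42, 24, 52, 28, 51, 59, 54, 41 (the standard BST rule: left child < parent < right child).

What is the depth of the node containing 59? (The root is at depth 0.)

Resulting structure (node: left, right):
  50: L=35, R=55
  35: L=24, R=42
  55: L=52, R=59
  42: L=41, R=–
  24: L=–, R=28
  52: L=51, R=54
  28: L=–, R=–
  51: L=–, R=–
  59: L=–, R=–
  54: L=–, R=–
  41: L=–, R=–

Path to 59: 50 → 55 → 59, which is 2 edges.

2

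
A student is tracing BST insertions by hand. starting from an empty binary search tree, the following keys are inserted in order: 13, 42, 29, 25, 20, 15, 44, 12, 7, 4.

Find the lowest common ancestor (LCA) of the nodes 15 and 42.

13: root
42: right child of 13 (depth 1)
29: left child of 42 (depth 2)
25: left child of 29 (depth 3)
20: left child of 25 (depth 4)
15: left child of 20 (depth 5)
44: right child of 42 (depth 2)
12: left child of 13 (depth 1)
7: left child of 12 (depth 2)
4: left child of 7 (depth 3)

Path to 15: 13 → 42 → 29 → 25 → 20 → 15
Path to 42: 13 → 42
42 lies on both paths and is an ancestor of the other node.

42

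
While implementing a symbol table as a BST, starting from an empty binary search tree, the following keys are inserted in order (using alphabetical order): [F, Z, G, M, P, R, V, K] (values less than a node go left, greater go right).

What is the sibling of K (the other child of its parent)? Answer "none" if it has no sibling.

Insert F: tree is empty, so F becomes the root.
Insert Z: Z > F → go right. Place as right child of F.
Insert G: G > F → go right; G < Z → go left. Place as left child of Z.
Insert M: M > F → go right; M < Z → go left; M > G → go right. Place as right child of G.
Insert P: P > F → go right; P < Z → go left; P > G → go right; P > M → go right. Place as right child of M.
Insert R: R > F → go right; R < Z → go left; R > G → go right; R > M → go right; R > P → go right. Place as right child of P.
Insert V: V > F → go right; V < Z → go left; V > G → go right; V > M → go right; V > P → go right; V > R → go right. Place as right child of R.
Insert K: K > F → go right; K < Z → go left; K > G → go right; K < M → go left. Place as left child of M.

K's parent is M; the other child of M is P.

P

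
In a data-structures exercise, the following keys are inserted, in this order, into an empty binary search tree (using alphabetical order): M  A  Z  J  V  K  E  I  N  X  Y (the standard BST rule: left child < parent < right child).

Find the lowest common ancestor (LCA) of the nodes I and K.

J

M: root
A: left child of M (depth 1)
Z: right child of M (depth 1)
J: right child of A (depth 2)
V: left child of Z (depth 2)
K: right child of J (depth 3)
E: left child of J (depth 3)
I: right child of E (depth 4)
N: left child of V (depth 3)
X: right child of V (depth 3)
Y: right child of X (depth 4)

Path to I: M → A → J → E → I
Path to K: M → A → J → K
The paths share a prefix ending at J, then split left and right.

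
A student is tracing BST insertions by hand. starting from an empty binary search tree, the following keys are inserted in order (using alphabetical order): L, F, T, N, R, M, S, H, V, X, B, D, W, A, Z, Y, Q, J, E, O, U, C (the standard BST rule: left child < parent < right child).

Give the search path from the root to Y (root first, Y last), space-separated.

Insert L: tree is empty, so L becomes the root.
Insert F: F < L → go left. Place as left child of L.
Insert T: T > L → go right. Place as right child of L.
Insert N: N > L → go right; N < T → go left. Place as left child of T.
Insert R: R > L → go right; R < T → go left; R > N → go right. Place as right child of N.
Insert M: M > L → go right; M < T → go left; M < N → go left. Place as left child of N.
Insert S: S > L → go right; S < T → go left; S > N → go right; S > R → go right. Place as right child of R.
Insert H: H < L → go left; H > F → go right. Place as right child of F.
Insert V: V > L → go right; V > T → go right. Place as right child of T.
Insert X: X > L → go right; X > T → go right; X > V → go right. Place as right child of V.
Insert B: B < L → go left; B < F → go left. Place as left child of F.
Insert D: D < L → go left; D < F → go left; D > B → go right. Place as right child of B.
Insert W: W > L → go right; W > T → go right; W > V → go right; W < X → go left. Place as left child of X.
Insert A: A < L → go left; A < F → go left; A < B → go left. Place as left child of B.
Insert Z: Z > L → go right; Z > T → go right; Z > V → go right; Z > X → go right. Place as right child of X.
Insert Y: Y > L → go right; Y > T → go right; Y > V → go right; Y > X → go right; Y < Z → go left. Place as left child of Z.
Insert Q: Q > L → go right; Q < T → go left; Q > N → go right; Q < R → go left. Place as left child of R.
Insert J: J < L → go left; J > F → go right; J > H → go right. Place as right child of H.
Insert E: E < L → go left; E < F → go left; E > B → go right; E > D → go right. Place as right child of D.
Insert O: O > L → go right; O < T → go left; O > N → go right; O < R → go left; O < Q → go left. Place as left child of Q.
Insert U: U > L → go right; U > T → go right; U < V → go left. Place as left child of V.
Insert C: C < L → go left; C < F → go left; C > B → go right; C < D → go left. Place as left child of D.

L T V X Z Y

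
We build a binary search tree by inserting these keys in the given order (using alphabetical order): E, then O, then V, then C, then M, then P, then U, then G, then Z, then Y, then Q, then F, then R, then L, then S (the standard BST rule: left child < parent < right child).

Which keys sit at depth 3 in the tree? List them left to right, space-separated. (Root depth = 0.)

G P Z

Resulting structure (node: left, right):
  E: L=C, R=O
  O: L=M, R=V
  V: L=P, R=Z
  C: L=–, R=–
  M: L=G, R=–
  P: L=–, R=U
  U: L=Q, R=–
  G: L=F, R=L
  Z: L=Y, R=–
  Y: L=–, R=–
  Q: L=–, R=R
  F: L=–, R=–
  R: L=–, R=S
  L: L=–, R=–
  S: L=–, R=–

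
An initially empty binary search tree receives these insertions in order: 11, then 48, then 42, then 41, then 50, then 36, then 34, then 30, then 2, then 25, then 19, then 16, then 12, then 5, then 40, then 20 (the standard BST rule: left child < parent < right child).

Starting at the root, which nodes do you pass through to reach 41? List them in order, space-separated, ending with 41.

11 48 42 41

11: root
48: right child of 11 (depth 1)
42: left child of 48 (depth 2)
41: left child of 42 (depth 3)
50: right child of 48 (depth 2)
36: left child of 41 (depth 4)
34: left child of 36 (depth 5)
30: left child of 34 (depth 6)
2: left child of 11 (depth 1)
25: left child of 30 (depth 7)
19: left child of 25 (depth 8)
16: left child of 19 (depth 9)
12: left child of 16 (depth 10)
5: right child of 2 (depth 2)
40: right child of 36 (depth 5)
20: right child of 19 (depth 9)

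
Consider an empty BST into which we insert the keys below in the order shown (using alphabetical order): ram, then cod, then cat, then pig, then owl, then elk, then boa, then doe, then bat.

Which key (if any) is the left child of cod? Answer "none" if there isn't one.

cat

Insert ram: tree is empty, so ram becomes the root.
Insert cod: cod < ram → go left. Place as left child of ram.
Insert cat: cat < ram → go left; cat < cod → go left. Place as left child of cod.
Insert pig: pig < ram → go left; pig > cod → go right. Place as right child of cod.
Insert owl: owl < ram → go left; owl > cod → go right; owl < pig → go left. Place as left child of pig.
Insert elk: elk < ram → go left; elk > cod → go right; elk < pig → go left; elk < owl → go left. Place as left child of owl.
Insert boa: boa < ram → go left; boa < cod → go left; boa < cat → go left. Place as left child of cat.
Insert doe: doe < ram → go left; doe > cod → go right; doe < pig → go left; doe < owl → go left; doe < elk → go left. Place as left child of elk.
Insert bat: bat < ram → go left; bat < cod → go left; bat < cat → go left; bat < boa → go left. Place as left child of boa.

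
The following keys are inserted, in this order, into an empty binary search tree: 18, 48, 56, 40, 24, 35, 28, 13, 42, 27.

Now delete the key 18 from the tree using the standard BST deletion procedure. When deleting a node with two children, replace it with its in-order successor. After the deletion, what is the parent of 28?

18: root
48: right child of 18 (depth 1)
56: right child of 48 (depth 2)
40: left child of 48 (depth 2)
24: left child of 40 (depth 3)
35: right child of 24 (depth 4)
28: left child of 35 (depth 5)
13: left child of 18 (depth 1)
42: right child of 40 (depth 3)
27: left child of 28 (depth 6)

Delete 18 (two children — replace with in-order successor).
After deletion, 28's parent is 35.

35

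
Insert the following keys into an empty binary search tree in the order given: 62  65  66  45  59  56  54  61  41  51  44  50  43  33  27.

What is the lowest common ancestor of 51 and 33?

62: root
65: right child of 62 (depth 1)
66: right child of 65 (depth 2)
45: left child of 62 (depth 1)
59: right child of 45 (depth 2)
56: left child of 59 (depth 3)
54: left child of 56 (depth 4)
61: right child of 59 (depth 3)
41: left child of 45 (depth 2)
51: left child of 54 (depth 5)
44: right child of 41 (depth 3)
50: left child of 51 (depth 6)
43: left child of 44 (depth 4)
33: left child of 41 (depth 3)
27: left child of 33 (depth 4)

Path to 51: 62 → 45 → 59 → 56 → 54 → 51
Path to 33: 62 → 45 → 41 → 33
The paths share a prefix ending at 45, then split left and right.

45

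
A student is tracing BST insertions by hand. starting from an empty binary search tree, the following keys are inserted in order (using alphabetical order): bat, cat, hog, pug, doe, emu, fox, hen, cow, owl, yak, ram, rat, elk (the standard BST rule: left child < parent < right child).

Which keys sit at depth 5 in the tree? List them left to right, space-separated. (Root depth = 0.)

Insert bat: tree is empty, so bat becomes the root.
Insert cat: cat > bat → go right. Place as right child of bat.
Insert hog: hog > bat → go right; hog > cat → go right. Place as right child of cat.
Insert pug: pug > bat → go right; pug > cat → go right; pug > hog → go right. Place as right child of hog.
Insert doe: doe > bat → go right; doe > cat → go right; doe < hog → go left. Place as left child of hog.
Insert emu: emu > bat → go right; emu > cat → go right; emu < hog → go left; emu > doe → go right. Place as right child of doe.
Insert fox: fox > bat → go right; fox > cat → go right; fox < hog → go left; fox > doe → go right; fox > emu → go right. Place as right child of emu.
Insert hen: hen > bat → go right; hen > cat → go right; hen < hog → go left; hen > doe → go right; hen > emu → go right; hen > fox → go right. Place as right child of fox.
Insert cow: cow > bat → go right; cow > cat → go right; cow < hog → go left; cow < doe → go left. Place as left child of doe.
Insert owl: owl > bat → go right; owl > cat → go right; owl > hog → go right; owl < pug → go left. Place as left child of pug.
Insert yak: yak > bat → go right; yak > cat → go right; yak > hog → go right; yak > pug → go right. Place as right child of pug.
Insert ram: ram > bat → go right; ram > cat → go right; ram > hog → go right; ram > pug → go right; ram < yak → go left. Place as left child of yak.
Insert rat: rat > bat → go right; rat > cat → go right; rat > hog → go right; rat > pug → go right; rat < yak → go left; rat > ram → go right. Place as right child of ram.
Insert elk: elk > bat → go right; elk > cat → go right; elk < hog → go left; elk > doe → go right; elk < emu → go left. Place as left child of emu.

elk fox ram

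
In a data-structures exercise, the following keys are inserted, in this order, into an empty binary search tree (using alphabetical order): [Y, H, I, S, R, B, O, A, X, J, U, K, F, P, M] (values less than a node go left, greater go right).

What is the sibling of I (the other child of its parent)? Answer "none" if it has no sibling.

B

Resulting structure (node: left, right):
  Y: L=H, R=–
  H: L=B, R=I
  I: L=–, R=S
  S: L=R, R=X
  R: L=O, R=–
  B: L=A, R=F
  O: L=J, R=P
  A: L=–, R=–
  X: L=U, R=–
  J: L=–, R=K
  U: L=–, R=–
  K: L=–, R=M
  F: L=–, R=–
  P: L=–, R=–
  M: L=–, R=–

I's parent is H; the other child of H is B.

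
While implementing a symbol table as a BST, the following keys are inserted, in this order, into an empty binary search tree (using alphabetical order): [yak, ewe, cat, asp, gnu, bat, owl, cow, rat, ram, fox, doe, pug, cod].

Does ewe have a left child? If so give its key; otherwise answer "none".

Resulting structure (node: left, right):
  yak: L=ewe, R=–
  ewe: L=cat, R=gnu
  cat: L=asp, R=cow
  asp: L=–, R=bat
  gnu: L=fox, R=owl
  bat: L=–, R=–
  owl: L=–, R=rat
  cow: L=cod, R=doe
  rat: L=ram, R=–
  ram: L=pug, R=–
  fox: L=–, R=–
  doe: L=–, R=–
  pug: L=–, R=–
  cod: L=–, R=–

cat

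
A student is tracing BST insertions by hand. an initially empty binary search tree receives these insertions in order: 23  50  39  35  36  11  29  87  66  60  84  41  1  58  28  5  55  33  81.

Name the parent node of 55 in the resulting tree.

23: root
50: right child of 23 (depth 1)
39: left child of 50 (depth 2)
35: left child of 39 (depth 3)
36: right child of 35 (depth 4)
11: left child of 23 (depth 1)
29: left child of 35 (depth 4)
87: right child of 50 (depth 2)
66: left child of 87 (depth 3)
60: left child of 66 (depth 4)
84: right child of 66 (depth 4)
41: right child of 39 (depth 3)
1: left child of 11 (depth 2)
58: left child of 60 (depth 5)
28: left child of 29 (depth 5)
5: right child of 1 (depth 3)
55: left child of 58 (depth 6)
33: right child of 29 (depth 5)
81: left child of 84 (depth 5)

58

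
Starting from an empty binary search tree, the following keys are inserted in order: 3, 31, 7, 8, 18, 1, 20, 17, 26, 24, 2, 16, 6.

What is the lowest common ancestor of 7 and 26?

Insert 3: tree is empty, so 3 becomes the root.
Insert 31: 31 > 3 → go right. Place as right child of 3.
Insert 7: 7 > 3 → go right; 7 < 31 → go left. Place as left child of 31.
Insert 8: 8 > 3 → go right; 8 < 31 → go left; 8 > 7 → go right. Place as right child of 7.
Insert 18: 18 > 3 → go right; 18 < 31 → go left; 18 > 7 → go right; 18 > 8 → go right. Place as right child of 8.
Insert 1: 1 < 3 → go left. Place as left child of 3.
Insert 20: 20 > 3 → go right; 20 < 31 → go left; 20 > 7 → go right; 20 > 8 → go right; 20 > 18 → go right. Place as right child of 18.
Insert 17: 17 > 3 → go right; 17 < 31 → go left; 17 > 7 → go right; 17 > 8 → go right; 17 < 18 → go left. Place as left child of 18.
Insert 26: 26 > 3 → go right; 26 < 31 → go left; 26 > 7 → go right; 26 > 8 → go right; 26 > 18 → go right; 26 > 20 → go right. Place as right child of 20.
Insert 24: 24 > 3 → go right; 24 < 31 → go left; 24 > 7 → go right; 24 > 8 → go right; 24 > 18 → go right; 24 > 20 → go right; 24 < 26 → go left. Place as left child of 26.
Insert 2: 2 < 3 → go left; 2 > 1 → go right. Place as right child of 1.
Insert 16: 16 > 3 → go right; 16 < 31 → go left; 16 > 7 → go right; 16 > 8 → go right; 16 < 18 → go left; 16 < 17 → go left. Place as left child of 17.
Insert 6: 6 > 3 → go right; 6 < 31 → go left; 6 < 7 → go left. Place as left child of 7.

Path to 7: 3 → 31 → 7
Path to 26: 3 → 31 → 7 → 8 → 18 → 20 → 26
7 lies on both paths and is an ancestor of the other node.

7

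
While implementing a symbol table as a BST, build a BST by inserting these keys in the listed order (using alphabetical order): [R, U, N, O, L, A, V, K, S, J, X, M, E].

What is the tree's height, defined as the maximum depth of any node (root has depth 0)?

6

R: root
U: right child of R (depth 1)
N: left child of R (depth 1)
O: right child of N (depth 2)
L: left child of N (depth 2)
A: left child of L (depth 3)
V: right child of U (depth 2)
K: right child of A (depth 4)
S: left child of U (depth 2)
J: left child of K (depth 5)
X: right child of V (depth 3)
M: right child of L (depth 3)
E: left child of J (depth 6)

The deepest node is E at depth 6.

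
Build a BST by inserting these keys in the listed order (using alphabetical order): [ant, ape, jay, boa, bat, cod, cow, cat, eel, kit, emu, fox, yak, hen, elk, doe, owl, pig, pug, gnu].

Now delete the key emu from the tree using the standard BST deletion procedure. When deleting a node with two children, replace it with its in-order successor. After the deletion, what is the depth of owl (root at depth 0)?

5

Insert ant: tree is empty, so ant becomes the root.
Insert ape: ape > ant → go right. Place as right child of ant.
Insert jay: jay > ant → go right; jay > ape → go right. Place as right child of ape.
Insert boa: boa > ant → go right; boa > ape → go right; boa < jay → go left. Place as left child of jay.
Insert bat: bat > ant → go right; bat > ape → go right; bat < jay → go left; bat < boa → go left. Place as left child of boa.
Insert cod: cod > ant → go right; cod > ape → go right; cod < jay → go left; cod > boa → go right. Place as right child of boa.
Insert cow: cow > ant → go right; cow > ape → go right; cow < jay → go left; cow > boa → go right; cow > cod → go right. Place as right child of cod.
Insert cat: cat > ant → go right; cat > ape → go right; cat < jay → go left; cat > boa → go right; cat < cod → go left. Place as left child of cod.
Insert eel: eel > ant → go right; eel > ape → go right; eel < jay → go left; eel > boa → go right; eel > cod → go right; eel > cow → go right. Place as right child of cow.
Insert kit: kit > ant → go right; kit > ape → go right; kit > jay → go right. Place as right child of jay.
Insert emu: emu > ant → go right; emu > ape → go right; emu < jay → go left; emu > boa → go right; emu > cod → go right; emu > cow → go right; emu > eel → go right. Place as right child of eel.
Insert fox: fox > ant → go right; fox > ape → go right; fox < jay → go left; fox > boa → go right; fox > cod → go right; fox > cow → go right; fox > eel → go right; fox > emu → go right. Place as right child of emu.
Insert yak: yak > ant → go right; yak > ape → go right; yak > jay → go right; yak > kit → go right. Place as right child of kit.
Insert hen: hen > ant → go right; hen > ape → go right; hen < jay → go left; hen > boa → go right; hen > cod → go right; hen > cow → go right; hen > eel → go right; hen > emu → go right; hen > fox → go right. Place as right child of fox.
Insert elk: elk > ant → go right; elk > ape → go right; elk < jay → go left; elk > boa → go right; elk > cod → go right; elk > cow → go right; elk > eel → go right; elk < emu → go left. Place as left child of emu.
Insert doe: doe > ant → go right; doe > ape → go right; doe < jay → go left; doe > boa → go right; doe > cod → go right; doe > cow → go right; doe < eel → go left. Place as left child of eel.
Insert owl: owl > ant → go right; owl > ape → go right; owl > jay → go right; owl > kit → go right; owl < yak → go left. Place as left child of yak.
Insert pig: pig > ant → go right; pig > ape → go right; pig > jay → go right; pig > kit → go right; pig < yak → go left; pig > owl → go right. Place as right child of owl.
Insert pug: pug > ant → go right; pug > ape → go right; pug > jay → go right; pug > kit → go right; pug < yak → go left; pug > owl → go right; pug > pig → go right. Place as right child of pig.
Insert gnu: gnu > ant → go right; gnu > ape → go right; gnu < jay → go left; gnu > boa → go right; gnu > cod → go right; gnu > cow → go right; gnu > eel → go right; gnu > emu → go right; gnu > fox → go right; gnu < hen → go left. Place as left child of hen.

Delete emu (two children — replace with in-order successor).
After deletion, path to owl: ant → ape → jay → kit → yak → owl.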